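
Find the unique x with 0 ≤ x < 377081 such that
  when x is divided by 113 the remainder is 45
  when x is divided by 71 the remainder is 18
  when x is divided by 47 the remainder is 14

189659

The moduli are pairwise coprime; N = 113·71·47 = 377081.
N/113 = 3337; 3337 ≡ 60 (mod 113); 60·81 ≡ 1, so inverse 81.
N/71 = 5311; 5311 ≡ 57 (mod 71); 57·5 ≡ 1, so inverse 5.
N/47 = 8023; 8023 ≡ 33 (mod 47); 33·10 ≡ 1, so inverse 10.
x ≡ 45·3337·81 + 18·5311·5 + 14·8023·10 = 13764575.
13764575 mod 377081 = 189659.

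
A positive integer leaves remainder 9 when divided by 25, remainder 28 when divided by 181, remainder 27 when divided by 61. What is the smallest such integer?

226459

From x ≡ 9 (mod 25) write x = 9 + 25t. Substituting into x ≡ 28 (mod 181) gives 25t ≡ 19 (mod 181), and since 25⁻¹ ≡ 29 (mod 181), t ≡ 8. Hence x ≡ 9 + 25·8 = 209 (mod 4525).
From x ≡ 209 (mod 4525) write x = 209 + 4525t. Substituting into x ≡ 27 (mod 61) gives 4525t ≡ 1 (mod 61), and since 11⁻¹ ≡ 50 (mod 61), t ≡ 50. Hence x ≡ 209 + 4525·50 = 226459 (mod 276025).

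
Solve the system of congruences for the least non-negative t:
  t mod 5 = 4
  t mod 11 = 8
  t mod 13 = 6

The moduli are pairwise coprime; N = 5·11·13 = 715.
N/5 = 143; 143 ≡ 3 (mod 5); 3·2 ≡ 1, so inverse 2.
N/11 = 65; 65 ≡ 10 (mod 11); 10·10 ≡ 1, so inverse 10.
N/13 = 55; 55 ≡ 3 (mod 13); 3·9 ≡ 1, so inverse 9.
t ≡ 4·143·2 + 8·65·10 + 6·55·9 = 9314.
9314 mod 715 = 19.

19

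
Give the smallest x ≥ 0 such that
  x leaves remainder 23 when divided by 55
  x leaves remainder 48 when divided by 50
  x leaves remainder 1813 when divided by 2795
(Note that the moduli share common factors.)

10198

gcd(55, 50) = 5 and 5 | (48 − 23), so the pair is consistent; merging gives x ≡ 298 (mod 550), where 550 = lcm(55, 50).
gcd(550, 2795) = 5 and 5 | (1813 − 298), so the pair is consistent; merging gives x ≡ 10198 (mod 307450), where 307450 = lcm(550, 2795).
The solution is unique modulo lcm(55, 50, 2795) = 307450.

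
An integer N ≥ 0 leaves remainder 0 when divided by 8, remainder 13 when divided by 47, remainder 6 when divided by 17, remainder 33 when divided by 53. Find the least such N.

The moduli are pairwise coprime; M = 8·47·17·53 = 338776.
M/8 = 42347; 42347 ≡ 3 (mod 8); 3·3 ≡ 1, so inverse 3.
M/47 = 7208; 7208 ≡ 17 (mod 47); 17·36 ≡ 1, so inverse 36.
M/17 = 19928; 19928 ≡ 4 (mod 17); 4·13 ≡ 1, so inverse 13.
M/53 = 6392; 6392 ≡ 32 (mod 53); 32·5 ≡ 1, so inverse 5.
N ≡ 0·42347·3 + 13·7208·36 + 6·19928·13 + 33·6392·5 = 5982408.
5982408 mod 338776 = 223216.

223216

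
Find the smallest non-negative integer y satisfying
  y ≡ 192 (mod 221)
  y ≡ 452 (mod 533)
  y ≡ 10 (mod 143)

Combine the congruences pairwise.
gcd(221, 533) = 13 and 13 | (452 − 192), so the pair is consistent; merging gives y ≡ 1518 (mod 9061), where 9061 = lcm(221, 533).
gcd(9061, 143) = 13 and 13 | (10 − 1518), so the pair is consistent; merging gives y ≡ 37762 (mod 99671), where 99671 = lcm(9061, 143).
The solution is unique modulo lcm(221, 533, 143) = 99671.

37762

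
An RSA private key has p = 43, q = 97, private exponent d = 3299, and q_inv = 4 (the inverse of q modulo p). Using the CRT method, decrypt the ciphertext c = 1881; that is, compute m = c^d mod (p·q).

d_p = d mod (p−1) = 3299 mod 42 = 23; d_q = d mod (q−1) = 35.
m₁ = c^(d_p) mod p: c ≡ 32 (mod 43), and 32^23 mod 43 = 8.
m₂ = c^(d_q) mod q: c ≡ 38 (mod 97), and 38^35 mod 97 = 17.
h = q_inv·(m₁ − m₂) mod p = 4·(8 − 17) mod 43 = 7.
m = m₂ + h·q = 17 + 7·97 = 696.

696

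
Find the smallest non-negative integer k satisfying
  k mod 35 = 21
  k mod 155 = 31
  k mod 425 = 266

53816

gcd(35, 155) = 5 and 5 | (31 − 21), so the pair is consistent; merging gives k ≡ 651 (mod 1085), where 1085 = lcm(35, 155).
gcd(1085, 425) = 5 and 5 | (266 − 651), so the pair is consistent; merging gives k ≡ 53816 (mod 92225), where 92225 = lcm(1085, 425).
The solution is unique modulo lcm(35, 155, 425) = 92225.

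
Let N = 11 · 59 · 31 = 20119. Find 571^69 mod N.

17203

Mod 11: 571 ≡ 10; by Fermat, exponent reduces to 69 mod 10 = 9; 10^9 ≡ 10 (mod 11).
Mod 59: 571 ≡ 40; by Fermat, exponent reduces to 69 mod 58 = 11; 40^11 ≡ 34 (mod 59).
Mod 31: 571 ≡ 13; by Fermat, exponent reduces to 69 mod 30 = 9; 13^9 ≡ 29 (mod 31).
Combine by CRT: x ≡ 10 (mod 11), x ≡ 34 (mod 59), x ≡ 29 (mod 31) ⇒ x ≡ 17203 (mod 20119).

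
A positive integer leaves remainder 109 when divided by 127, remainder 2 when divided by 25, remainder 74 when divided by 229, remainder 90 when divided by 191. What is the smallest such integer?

75737702

From k ≡ 109 (mod 127) write k = 109 + 127t. Substituting into k ≡ 2 (mod 25) gives 127t ≡ 18 (mod 25), and since 2⁻¹ ≡ 13 (mod 25), t ≡ 9. Hence k ≡ 109 + 127·9 = 1252 (mod 3175).
From k ≡ 1252 (mod 3175) write k = 1252 + 3175t. Substituting into k ≡ 74 (mod 229) gives 3175t ≡ 196 (mod 229), and since 198⁻¹ ≡ 96 (mod 229), t ≡ 38. Hence k ≡ 1252 + 3175·38 = 121902 (mod 727075).
From k ≡ 121902 (mod 727075) write k = 121902 + 727075t. Substituting into k ≡ 90 (mod 191) gives 727075t ≡ 46 (mod 191), and since 129⁻¹ ≡ 77 (mod 191), t ≡ 104. Hence k ≡ 121902 + 727075·104 = 75737702 (mod 138871325).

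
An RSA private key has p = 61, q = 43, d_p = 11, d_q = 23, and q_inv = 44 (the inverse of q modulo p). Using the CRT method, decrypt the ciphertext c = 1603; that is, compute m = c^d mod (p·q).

1275

m₁ = c^(d_p) mod p: c ≡ 17 (mod 61), and 17^11 mod 61 = 55.
m₂ = c^(d_q) mod q: c ≡ 12 (mod 43), and 12^23 mod 43 = 28.
h = q_inv·(m₁ − m₂) mod p = 44·(55 − 28) mod 61 = 29.
m = m₂ + h·q = 28 + 29·43 = 1275.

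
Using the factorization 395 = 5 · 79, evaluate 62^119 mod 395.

368

Mod 5: 62 ≡ 2; by Fermat, exponent reduces to 119 mod 4 = 3; 2^3 ≡ 3 (mod 5).
Mod 79: 62 ≡ 62; by Fermat, exponent reduces to 119 mod 78 = 41; 62^41 ≡ 52 (mod 79).
Combine by CRT: x ≡ 3 (mod 5), x ≡ 52 (mod 79) ⇒ x ≡ 368 (mod 395).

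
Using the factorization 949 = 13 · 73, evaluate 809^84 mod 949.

300

Mod 13: 809 ≡ 3; since 12 | 84, by Fermat 3^84 ≡ 1 (mod 13).
Mod 73: 809 ≡ 6; by Fermat, exponent reduces to 84 mod 72 = 12; 6^12 ≡ 8 (mod 73).
Combine by CRT: x ≡ 1 (mod 13), x ≡ 8 (mod 73) ⇒ x ≡ 300 (mod 949).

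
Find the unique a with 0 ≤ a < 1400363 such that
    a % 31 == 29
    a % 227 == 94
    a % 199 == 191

Combine the congruences pairwise.
From a ≡ 29 (mod 31) write a = 29 + 31t. Substituting into a ≡ 94 (mod 227) gives 31t ≡ 65 (mod 227), and since 31⁻¹ ≡ 22 (mod 227), t ≡ 68. Hence a ≡ 29 + 31·68 = 2137 (mod 7037).
From a ≡ 2137 (mod 7037) write a = 2137 + 7037t. Substituting into a ≡ 191 (mod 199) gives 7037t ≡ 44 (mod 199), and since 72⁻¹ ≡ 47 (mod 199), t ≡ 78. Hence a ≡ 2137 + 7037·78 = 551023 (mod 1400363).

551023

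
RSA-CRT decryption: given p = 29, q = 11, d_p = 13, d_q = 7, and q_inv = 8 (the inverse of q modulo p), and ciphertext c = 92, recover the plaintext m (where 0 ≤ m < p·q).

93

m₁ = c^(d_p) mod p: c ≡ 5 (mod 29), and 5^13 mod 29 = 6.
m₂ = c^(d_q) mod q: c ≡ 4 (mod 11), and 4^7 mod 11 = 5.
h = q_inv·(m₁ − m₂) mod p = 8·(6 − 5) mod 29 = 8.
m = m₂ + h·q = 5 + 8·11 = 93.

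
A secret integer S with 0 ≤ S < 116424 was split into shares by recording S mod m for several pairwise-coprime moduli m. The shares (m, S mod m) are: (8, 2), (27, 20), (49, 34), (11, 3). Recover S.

105482

From S ≡ 2 (mod 8) write S = 2 + 8t. Substituting into S ≡ 20 (mod 27) gives 8t ≡ 18 (mod 27), and since 8⁻¹ ≡ 17 (mod 27), t ≡ 9. Hence S ≡ 2 + 8·9 = 74 (mod 216).
From S ≡ 74 (mod 216) write S = 74 + 216t. Substituting into S ≡ 34 (mod 49) gives 216t ≡ 9 (mod 49), and since 20⁻¹ ≡ 27 (mod 49), t ≡ 47. Hence S ≡ 74 + 216·47 = 10226 (mod 10584).
From S ≡ 10226 (mod 10584) write S = 10226 + 10584t. Substituting into S ≡ 3 (mod 11) gives 10584t ≡ 7 (mod 11), and since 2⁻¹ ≡ 6 (mod 11), t ≡ 9. Hence S ≡ 10226 + 10584·9 = 105482 (mod 116424).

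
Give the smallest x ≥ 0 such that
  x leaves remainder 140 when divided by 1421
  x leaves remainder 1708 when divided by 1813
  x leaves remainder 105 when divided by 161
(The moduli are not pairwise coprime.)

467649

Combine the congruences pairwise.
gcd(1421, 1813) = 49 and 49 | (1708 − 140), so the pair is consistent; merging gives x ≡ 47033 (mod 52577), where 52577 = lcm(1421, 1813).
gcd(52577, 161) = 7 and 7 | (105 − 47033), so the pair is consistent; merging gives x ≡ 467649 (mod 1209271), where 1209271 = lcm(52577, 161).
The solution is unique modulo lcm(1421, 1813, 161) = 1209271.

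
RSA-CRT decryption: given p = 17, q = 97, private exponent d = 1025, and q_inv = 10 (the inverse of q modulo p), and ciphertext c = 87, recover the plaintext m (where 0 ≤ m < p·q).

d_p = d mod (p−1) = 1025 mod 16 = 1; d_q = d mod (q−1) = 65.
m₁ = c^(d_p) mod p: c ≡ 2 (mod 17), and 2^1 mod 17 = 2.
m₂ = c^(d_q) mod q: c ≡ 87 (mod 97), and 87^65 mod 97 = 38.
h = q_inv·(m₁ − m₂) mod p = 10·(2 − 38) mod 17 = 14.
m = m₂ + h·q = 38 + 14·97 = 1396.

1396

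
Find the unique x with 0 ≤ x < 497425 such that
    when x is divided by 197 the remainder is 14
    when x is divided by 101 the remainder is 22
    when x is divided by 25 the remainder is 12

11637

The moduli are pairwise coprime; N = 197·101·25 = 497425.
N/197 = 2525; 2525 ≡ 161 (mod 197); 161·93 ≡ 1, so inverse 93.
N/101 = 4925; 4925 ≡ 77 (mod 101); 77·21 ≡ 1, so inverse 21.
N/25 = 19897; 19897 ≡ 22 (mod 25); 22·8 ≡ 1, so inverse 8.
x ≡ 14·2525·93 + 22·4925·21 + 12·19897·8 = 7473012.
7473012 mod 497425 = 11637.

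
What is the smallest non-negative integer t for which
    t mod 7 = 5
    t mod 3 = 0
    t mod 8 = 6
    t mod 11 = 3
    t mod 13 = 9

11982

Combine the congruences pairwise.
From t ≡ 5 (mod 7) write t = 5 + 7s. Substituting into t ≡ 0 (mod 3) gives 7s ≡ 1 (mod 3), and since 1⁻¹ ≡ 1 (mod 3), s ≡ 1. Hence t ≡ 5 + 7·1 = 12 (mod 21).
From t ≡ 12 (mod 21) write t = 12 + 21s. Substituting into t ≡ 6 (mod 8) gives 21s ≡ 2 (mod 8), and since 5⁻¹ ≡ 5 (mod 8), s ≡ 2. Hence t ≡ 12 + 21·2 = 54 (mod 168).
From t ≡ 54 (mod 168) write t = 54 + 168s. Substituting into t ≡ 3 (mod 11) gives 168s ≡ 4 (mod 11), and since 3⁻¹ ≡ 4 (mod 11), s ≡ 5. Hence t ≡ 54 + 168·5 = 894 (mod 1848).
From t ≡ 894 (mod 1848) write t = 894 + 1848s. Substituting into t ≡ 9 (mod 13) gives 1848s ≡ 12 (mod 13), and since 2⁻¹ ≡ 7 (mod 13), s ≡ 6. Hence t ≡ 894 + 1848·6 = 11982 (mod 24024).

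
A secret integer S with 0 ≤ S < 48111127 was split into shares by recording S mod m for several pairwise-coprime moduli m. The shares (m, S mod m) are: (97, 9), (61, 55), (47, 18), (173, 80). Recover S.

29670272

From S ≡ 9 (mod 97) write S = 9 + 97t. Substituting into S ≡ 55 (mod 61) gives 97t ≡ 46 (mod 61), and since 36⁻¹ ≡ 39 (mod 61), t ≡ 25. Hence S ≡ 9 + 97·25 = 2434 (mod 5917).
From S ≡ 2434 (mod 5917) write S = 2434 + 5917t. Substituting into S ≡ 18 (mod 47) gives 5917t ≡ 28 (mod 47), and since 42⁻¹ ≡ 28 (mod 47), t ≡ 32. Hence S ≡ 2434 + 5917·32 = 191778 (mod 278099).
From S ≡ 191778 (mod 278099) write S = 191778 + 278099t. Substituting into S ≡ 80 (mod 173) gives 278099t ≡ 159 (mod 173), and since 88⁻¹ ≡ 116 (mod 173), t ≡ 106. Hence S ≡ 191778 + 278099·106 = 29670272 (mod 48111127).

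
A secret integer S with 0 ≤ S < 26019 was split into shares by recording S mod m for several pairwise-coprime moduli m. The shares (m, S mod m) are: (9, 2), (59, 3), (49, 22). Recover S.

The moduli are pairwise coprime; N = 9·59·49 = 26019.
N/9 = 2891; 2891 ≡ 2 (mod 9); 2·5 ≡ 1, so inverse 5.
N/59 = 441; 441 ≡ 28 (mod 59); 28·19 ≡ 1, so inverse 19.
N/49 = 531; 531 ≡ 41 (mod 49); 41·6 ≡ 1, so inverse 6.
S ≡ 2·2891·5 + 3·441·19 + 22·531·6 = 124139.
124139 mod 26019 = 20063.

20063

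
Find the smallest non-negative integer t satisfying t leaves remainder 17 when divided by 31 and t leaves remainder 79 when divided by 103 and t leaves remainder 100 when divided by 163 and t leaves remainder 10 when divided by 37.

2912095

From t ≡ 17 (mod 31) write t = 17 + 31s. Substituting into t ≡ 79 (mod 103) gives 31s ≡ 62 (mod 103), and since 31⁻¹ ≡ 10 (mod 103), s ≡ 2. Hence t ≡ 17 + 31·2 = 79 (mod 3193).
From t ≡ 79 (mod 3193) write t = 79 + 3193s. Substituting into t ≡ 100 (mod 163) gives 3193s ≡ 21 (mod 163), and since 96⁻¹ ≡ 90 (mod 163), s ≡ 97. Hence t ≡ 79 + 3193·97 = 309800 (mod 520459).
From t ≡ 309800 (mod 520459) write t = 309800 + 520459s. Substituting into t ≡ 10 (mod 37) gives 520459s ≡ 11 (mod 37), and since 17⁻¹ ≡ 24 (mod 37), s ≡ 5. Hence t ≡ 309800 + 520459·5 = 2912095 (mod 19256983).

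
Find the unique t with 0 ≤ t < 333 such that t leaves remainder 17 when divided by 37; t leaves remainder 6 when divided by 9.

276

From t ≡ 17 (mod 37) write t = 17 + 37s. Substituting into t ≡ 6 (mod 9) gives 37s ≡ 7 (mod 9), and since 1⁻¹ ≡ 1 (mod 9), s ≡ 7. Hence t ≡ 17 + 37·7 = 276 (mod 333).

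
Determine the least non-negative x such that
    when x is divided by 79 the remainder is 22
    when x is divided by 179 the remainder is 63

From x ≡ 22 (mod 79) write x = 22 + 79t. Substituting into x ≡ 63 (mod 179) gives 79t ≡ 41 (mod 179), and since 79⁻¹ ≡ 34 (mod 179), t ≡ 141. Hence x ≡ 22 + 79·141 = 11161 (mod 14141).

11161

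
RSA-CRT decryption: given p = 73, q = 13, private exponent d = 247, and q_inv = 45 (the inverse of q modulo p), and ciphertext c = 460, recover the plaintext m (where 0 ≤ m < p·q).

229

d_p = d mod (p−1) = 247 mod 72 = 31; d_q = d mod (q−1) = 7.
m₁ = c^(d_p) mod p: c ≡ 22 (mod 73), and 22^31 mod 73 = 10.
m₂ = c^(d_q) mod q: c ≡ 5 (mod 13), and 5^7 mod 13 = 8.
h = q_inv·(m₁ − m₂) mod p = 45·(10 − 8) mod 73 = 17.
m = m₂ + h·q = 8 + 17·13 = 229.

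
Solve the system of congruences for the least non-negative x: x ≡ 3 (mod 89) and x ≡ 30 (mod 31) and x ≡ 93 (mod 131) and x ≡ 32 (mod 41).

From x ≡ 3 (mod 89) write x = 3 + 89t. Substituting into x ≡ 30 (mod 31) gives 89t ≡ 27 (mod 31), and since 27⁻¹ ≡ 23 (mod 31), t ≡ 1. Hence x ≡ 3 + 89·1 = 92 (mod 2759).
From x ≡ 92 (mod 2759) write x = 92 + 2759t. Substituting into x ≡ 93 (mod 131) gives 2759t ≡ 1 (mod 131), and since 8⁻¹ ≡ 82 (mod 131), t ≡ 82. Hence x ≡ 92 + 2759·82 = 226330 (mod 361429).
From x ≡ 226330 (mod 361429) write x = 226330 + 361429t. Substituting into x ≡ 32 (mod 41) gives 361429t ≡ 22 (mod 41), and since 14⁻¹ ≡ 3 (mod 41), t ≡ 25. Hence x ≡ 226330 + 361429·25 = 9262055 (mod 14818589).

9262055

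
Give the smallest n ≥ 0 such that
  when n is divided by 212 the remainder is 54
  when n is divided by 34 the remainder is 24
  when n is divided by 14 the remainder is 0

Combine the congruences pairwise.
gcd(212, 34) = 2 and 2 | (24 − 54), so the pair is consistent; merging gives n ≡ 1962 (mod 3604), where 3604 = lcm(212, 34).
gcd(3604, 14) = 2 and 2 | (0 − 1962), so the pair is consistent; merging gives n ≡ 9170 (mod 25228), where 25228 = lcm(3604, 14).
The solution is unique modulo lcm(212, 34, 14) = 25228.

9170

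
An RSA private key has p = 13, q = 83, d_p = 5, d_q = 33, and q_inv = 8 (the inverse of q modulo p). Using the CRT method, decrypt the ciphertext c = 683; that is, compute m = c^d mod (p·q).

m₁ = c^(d_p) mod p: c ≡ 7 (mod 13), and 7^5 mod 13 = 11.
m₂ = c^(d_q) mod q: c ≡ 19 (mod 83), and 19^33 mod 83 = 24.
h = q_inv·(m₁ − m₂) mod p = 8·(11 − 24) mod 13 = 0.
m = m₂ + h·q = 24 + 0·83 = 24.

24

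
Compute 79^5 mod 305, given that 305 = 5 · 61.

Mod 5: 79 ≡ 4; by Fermat, exponent reduces to 5 mod 4 = 1; 4^1 ≡ 4 (mod 5).
Mod 61: 79 ≡ 18; 18^5 ≡ 32 (mod 61).
Combine by CRT: x ≡ 4 (mod 5), x ≡ 32 (mod 61) ⇒ x ≡ 154 (mod 305).

154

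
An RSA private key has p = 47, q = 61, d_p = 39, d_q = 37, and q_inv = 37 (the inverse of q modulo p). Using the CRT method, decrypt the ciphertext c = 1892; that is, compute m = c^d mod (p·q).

733

m₁ = c^(d_p) mod p: c ≡ 12 (mod 47), and 12^39 mod 47 = 28.
m₂ = c^(d_q) mod q: c ≡ 1 (mod 61), and 1^37 mod 61 = 1.
h = q_inv·(m₁ − m₂) mod p = 37·(28 − 1) mod 47 = 12.
m = m₂ + h·q = 1 + 12·61 = 733.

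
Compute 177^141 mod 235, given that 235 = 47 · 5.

Mod 47: 177 ≡ 36; by Fermat, exponent reduces to 141 mod 46 = 3; 36^3 ≡ 32 (mod 47).
Mod 5: 177 ≡ 2; by Fermat, exponent reduces to 141 mod 4 = 1; 2^1 ≡ 2 (mod 5).
Combine by CRT: x ≡ 32 (mod 47), x ≡ 2 (mod 5) ⇒ x ≡ 32 (mod 235).

32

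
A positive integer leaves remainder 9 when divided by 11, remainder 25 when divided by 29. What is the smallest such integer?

141

From n ≡ 9 (mod 11) write n = 9 + 11t. Substituting into n ≡ 25 (mod 29) gives 11t ≡ 16 (mod 29), and since 11⁻¹ ≡ 8 (mod 29), t ≡ 12. Hence n ≡ 9 + 11·12 = 141 (mod 319).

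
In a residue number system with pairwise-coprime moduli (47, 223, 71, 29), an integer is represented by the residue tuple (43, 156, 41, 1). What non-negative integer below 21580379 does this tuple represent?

Combine the congruences pairwise.
From x ≡ 43 (mod 47) write x = 43 + 47t. Substituting into x ≡ 156 (mod 223) gives 47t ≡ 113 (mod 223), and since 47⁻¹ ≡ 19 (mod 223), t ≡ 140. Hence x ≡ 43 + 47·140 = 6623 (mod 10481).
From x ≡ 6623 (mod 10481) write x = 6623 + 10481t. Substituting into x ≡ 41 (mod 71) gives 10481t ≡ 21 (mod 71), and since 44⁻¹ ≡ 21 (mod 71), t ≡ 15. Hence x ≡ 6623 + 10481·15 = 163838 (mod 744151).
From x ≡ 163838 (mod 744151) write x = 163838 + 744151t. Substituting into x ≡ 1 (mod 29) gives 744151t ≡ 13 (mod 29), and since 11⁻¹ ≡ 8 (mod 29), t ≡ 17. Hence x ≡ 163838 + 744151·17 = 12814405 (mod 21580379).

12814405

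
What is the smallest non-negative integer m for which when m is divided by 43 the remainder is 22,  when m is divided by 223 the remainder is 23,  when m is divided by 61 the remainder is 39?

89892

The moduli are pairwise coprime; N = 43·223·61 = 584929.
N/43 = 13603; 13603 ≡ 15 (mod 43); 15·23 ≡ 1, so inverse 23.
N/223 = 2623; 2623 ≡ 170 (mod 223); 170·122 ≡ 1, so inverse 122.
N/61 = 9589; 9589 ≡ 12 (mod 61); 12·56 ≡ 1, so inverse 56.
m ≡ 22·13603·23 + 23·2623·122 + 39·9589·56 = 35185632.
35185632 mod 584929 = 89892.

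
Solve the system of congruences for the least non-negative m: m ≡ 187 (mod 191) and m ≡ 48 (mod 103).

4580

Combine the congruences pairwise.
From m ≡ 187 (mod 191) write m = 187 + 191t. Substituting into m ≡ 48 (mod 103) gives 191t ≡ 67 (mod 103), and since 88⁻¹ ≡ 48 (mod 103), t ≡ 23. Hence m ≡ 187 + 191·23 = 4580 (mod 19673).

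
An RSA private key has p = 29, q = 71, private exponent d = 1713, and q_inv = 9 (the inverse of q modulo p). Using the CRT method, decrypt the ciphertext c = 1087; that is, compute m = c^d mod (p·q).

1005

d_p = d mod (p−1) = 1713 mod 28 = 5; d_q = d mod (q−1) = 33.
m₁ = c^(d_p) mod p: c ≡ 14 (mod 29), and 14^5 mod 29 = 19.
m₂ = c^(d_q) mod q: c ≡ 22 (mod 71), and 22^33 mod 71 = 11.
h = q_inv·(m₁ − m₂) mod p = 9·(19 − 11) mod 29 = 14.
m = m₂ + h·q = 11 + 14·71 = 1005.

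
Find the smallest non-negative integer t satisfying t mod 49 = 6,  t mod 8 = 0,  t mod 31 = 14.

4416

The moduli are pairwise coprime; N = 49·8·31 = 12152.
N/49 = 248; 248 ≡ 3 (mod 49); 3·33 ≡ 1, so inverse 33.
N/8 = 1519; 1519 ≡ 7 (mod 8); 7·7 ≡ 1, so inverse 7.
N/31 = 392; 392 ≡ 20 (mod 31); 20·14 ≡ 1, so inverse 14.
t ≡ 6·248·33 + 0·1519·7 + 14·392·14 = 125936.
125936 mod 12152 = 4416.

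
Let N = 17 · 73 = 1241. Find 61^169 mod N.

Mod 17: 61 ≡ 10; by Fermat, exponent reduces to 169 mod 16 = 9; 10^9 ≡ 7 (mod 17).
Mod 73: 61 ≡ 61; by Fermat, exponent reduces to 169 mod 72 = 25; 61^25 ≡ 50 (mod 73).
Combine by CRT: x ≡ 7 (mod 17), x ≡ 50 (mod 73) ⇒ x ≡ 415 (mod 1241).

415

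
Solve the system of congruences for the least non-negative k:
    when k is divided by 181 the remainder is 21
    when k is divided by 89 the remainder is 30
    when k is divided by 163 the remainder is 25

967104

The moduli are pairwise coprime; N = 181·89·163 = 2625767.
N/181 = 14507; 14507 ≡ 27 (mod 181); 27·114 ≡ 1, so inverse 114.
N/89 = 29503; 29503 ≡ 44 (mod 89); 44·87 ≡ 1, so inverse 87.
N/163 = 16109; 16109 ≡ 135 (mod 163); 135·64 ≡ 1, so inverse 64.
k ≡ 21·14507·114 + 30·29503·87 + 25·16109·64 = 137506988.
137506988 mod 2625767 = 967104.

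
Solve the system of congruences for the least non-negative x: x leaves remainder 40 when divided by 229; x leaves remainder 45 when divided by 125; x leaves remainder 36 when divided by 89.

The moduli are pairwise coprime; N = 229·125·89 = 2547625.
N/229 = 11125; 11125 ≡ 133 (mod 229); 133·31 ≡ 1, so inverse 31.
N/125 = 20381; 20381 ≡ 6 (mod 125); 6·21 ≡ 1, so inverse 21.
N/89 = 28625; 28625 ≡ 56 (mod 89); 56·62 ≡ 1, so inverse 62.
x ≡ 40·11125·31 + 45·20381·21 + 36·28625·62 = 96946045.
96946045 mod 2547625 = 136295.

136295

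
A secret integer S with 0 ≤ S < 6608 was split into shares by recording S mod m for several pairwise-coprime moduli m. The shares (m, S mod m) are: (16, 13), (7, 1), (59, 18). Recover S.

From S ≡ 13 (mod 16) write S = 13 + 16t. Substituting into S ≡ 1 (mod 7) gives 16t ≡ 2 (mod 7), and since 2⁻¹ ≡ 4 (mod 7), t ≡ 1. Hence S ≡ 13 + 16·1 = 29 (mod 112).
From S ≡ 29 (mod 112) write S = 29 + 112t. Substituting into S ≡ 18 (mod 59) gives 112t ≡ 48 (mod 59), and since 53⁻¹ ≡ 49 (mod 59), t ≡ 51. Hence S ≡ 29 + 112·51 = 5741 (mod 6608).

5741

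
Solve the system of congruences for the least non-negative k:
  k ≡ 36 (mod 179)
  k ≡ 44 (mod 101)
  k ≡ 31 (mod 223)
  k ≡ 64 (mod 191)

The moduli are pairwise coprime; N = 179·101·223·191 = 770038847.
N/179 = 4301893; 4301893 ≡ 165 (mod 179); 165·115 ≡ 1, so inverse 115.
N/101 = 7624147; 7624147 ≡ 61 (mod 101); 61·53 ≡ 1, so inverse 53.
N/223 = 3453089; 3453089 ≡ 157 (mod 223); 157·125 ≡ 1, so inverse 125.
N/191 = 4031617; 4031617 ≡ 180 (mod 191); 180·52 ≡ 1, so inverse 52.
k ≡ 36·4301893·115 + 44·7624147·53 + 31·3453089·125 + 64·4031617·52 = 62387289075.
62387289075 mod 770038847 = 14142468.

14142468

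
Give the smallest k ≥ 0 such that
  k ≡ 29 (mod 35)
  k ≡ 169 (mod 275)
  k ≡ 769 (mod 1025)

Combine the congruences pairwise.
gcd(35, 275) = 5 and 5 | (169 − 29), so the pair is consistent; merging gives k ≡ 169 (mod 1925), where 1925 = lcm(35, 275).
gcd(1925, 1025) = 25 and 25 | (769 − 169), so the pair is consistent; merging gives k ≡ 54069 (mod 78925), where 78925 = lcm(1925, 1025).
The solution is unique modulo lcm(35, 275, 1025) = 78925.

54069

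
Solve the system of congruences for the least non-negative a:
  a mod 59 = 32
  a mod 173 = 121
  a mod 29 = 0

271904

From a ≡ 32 (mod 59) write a = 32 + 59t. Substituting into a ≡ 121 (mod 173) gives 59t ≡ 89 (mod 173), and since 59⁻¹ ≡ 44 (mod 173), t ≡ 110. Hence a ≡ 32 + 59·110 = 6522 (mod 10207).
From a ≡ 6522 (mod 10207) write a = 6522 + 10207t. Substituting into a ≡ 0 (mod 29) gives 10207t ≡ 3 (mod 29), and since 28⁻¹ ≡ 28 (mod 29), t ≡ 26. Hence a ≡ 6522 + 10207·26 = 271904 (mod 296003).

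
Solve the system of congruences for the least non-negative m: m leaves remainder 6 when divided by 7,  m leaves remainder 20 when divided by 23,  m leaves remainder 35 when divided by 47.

5816

The moduli are pairwise coprime; N = 7·23·47 = 7567.
N/7 = 1081; 1081 ≡ 3 (mod 7); 3·5 ≡ 1, so inverse 5.
N/23 = 329; 329 ≡ 7 (mod 23); 7·10 ≡ 1, so inverse 10.
N/47 = 161; 161 ≡ 20 (mod 47); 20·40 ≡ 1, so inverse 40.
m ≡ 6·1081·5 + 20·329·10 + 35·161·40 = 323630.
323630 mod 7567 = 5816.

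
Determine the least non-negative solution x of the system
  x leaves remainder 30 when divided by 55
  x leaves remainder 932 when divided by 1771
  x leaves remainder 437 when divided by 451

gcd(55, 1771) = 11 and 11 | (932 − 30), so the pair is consistent; merging gives x ≡ 6245 (mod 8855), where 8855 = lcm(55, 1771).
gcd(8855, 451) = 11 and 11 | (437 − 6245), so the pair is consistent; merging gives x ≡ 245330 (mod 363055), where 363055 = lcm(8855, 451).
The solution is unique modulo lcm(55, 1771, 451) = 363055.

245330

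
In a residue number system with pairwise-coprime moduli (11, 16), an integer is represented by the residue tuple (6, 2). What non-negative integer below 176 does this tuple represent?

Combine the congruences pairwise.
From x ≡ 6 (mod 11) write x = 6 + 11t. Substituting into x ≡ 2 (mod 16) gives 11t ≡ 12 (mod 16), and since 11⁻¹ ≡ 3 (mod 16), t ≡ 4. Hence x ≡ 6 + 11·4 = 50 (mod 176).

50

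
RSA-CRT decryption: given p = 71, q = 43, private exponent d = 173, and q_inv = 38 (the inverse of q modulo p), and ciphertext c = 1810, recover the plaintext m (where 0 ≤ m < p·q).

d_p = d mod (p−1) = 173 mod 70 = 33; d_q = d mod (q−1) = 5.
m₁ = c^(d_p) mod p: c ≡ 35 (mod 71), and 35^33 mod 71 = 67.
m₂ = c^(d_q) mod q: c ≡ 4 (mod 43), and 4^5 mod 43 = 35.
h = q_inv·(m₁ − m₂) mod p = 38·(67 − 35) mod 71 = 9.
m = m₂ + h·q = 35 + 9·43 = 422.

422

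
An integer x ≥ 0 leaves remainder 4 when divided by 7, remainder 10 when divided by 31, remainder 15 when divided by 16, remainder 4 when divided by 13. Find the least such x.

33583

The moduli are pairwise coprime; N = 7·31·16·13 = 45136.
N/7 = 6448; 6448 ≡ 1 (mod 7), inverse 1.
N/31 = 1456; 1456 ≡ 30 (mod 31); 30·30 ≡ 1, so inverse 30.
N/16 = 2821; 2821 ≡ 5 (mod 16); 5·13 ≡ 1, so inverse 13.
N/13 = 3472; 3472 ≡ 1 (mod 13), inverse 1.
x ≡ 4·6448·1 + 10·1456·30 + 15·2821·13 + 4·3472·1 = 1026575.
1026575 mod 45136 = 33583.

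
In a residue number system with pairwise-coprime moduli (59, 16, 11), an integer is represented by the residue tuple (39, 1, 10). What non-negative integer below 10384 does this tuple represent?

Combine the congruences pairwise.
From x ≡ 39 (mod 59) write x = 39 + 59t. Substituting into x ≡ 1 (mod 16) gives 59t ≡ 10 (mod 16), and since 11⁻¹ ≡ 3 (mod 16), t ≡ 14. Hence x ≡ 39 + 59·14 = 865 (mod 944).
From x ≡ 865 (mod 944) write x = 865 + 944t. Substituting into x ≡ 10 (mod 11) gives 944t ≡ 3 (mod 11), and since 9⁻¹ ≡ 5 (mod 11), t ≡ 4. Hence x ≡ 865 + 944·4 = 4641 (mod 10384).

4641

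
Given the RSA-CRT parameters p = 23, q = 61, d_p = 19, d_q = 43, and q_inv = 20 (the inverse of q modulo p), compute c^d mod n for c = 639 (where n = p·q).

m₁ = c^(d_p) mod p: c ≡ 18 (mod 23), and 18^19 mod 23 = 16.
m₂ = c^(d_q) mod q: c ≡ 29 (mod 61), and 29^43 mod 61 = 32.
h = q_inv·(m₁ − m₂) mod p = 20·(16 − 32) mod 23 = 2.
m = m₂ + h·q = 32 + 2·61 = 154.

154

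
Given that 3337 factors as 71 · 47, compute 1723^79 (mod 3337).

58

Mod 71: 1723 ≡ 19; by Fermat, exponent reduces to 79 mod 70 = 9; 19^9 ≡ 58 (mod 71).
Mod 47: 1723 ≡ 31; by Fermat, exponent reduces to 79 mod 46 = 33; 31^33 ≡ 11 (mod 47).
Combine by CRT: x ≡ 58 (mod 71), x ≡ 11 (mod 47) ⇒ x ≡ 58 (mod 3337).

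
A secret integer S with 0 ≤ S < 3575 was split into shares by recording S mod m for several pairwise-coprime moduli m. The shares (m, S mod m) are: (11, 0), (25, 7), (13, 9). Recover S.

2882

The moduli are pairwise coprime; N = 11·25·13 = 3575.
N/11 = 325; 325 ≡ 6 (mod 11); 6·2 ≡ 1, so inverse 2.
N/25 = 143; 143 ≡ 18 (mod 25); 18·7 ≡ 1, so inverse 7.
N/13 = 275; 275 ≡ 2 (mod 13); 2·7 ≡ 1, so inverse 7.
S ≡ 0·325·2 + 7·143·7 + 9·275·7 = 24332.
24332 mod 3575 = 2882.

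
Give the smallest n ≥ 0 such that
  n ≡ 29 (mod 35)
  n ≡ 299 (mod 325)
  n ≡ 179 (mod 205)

Combine the congruences pairwise.
gcd(35, 325) = 5 and 5 | (299 − 29), so the pair is consistent; merging gives n ≡ 624 (mod 2275), where 2275 = lcm(35, 325).
gcd(2275, 205) = 5 and 5 | (179 − 624), so the pair is consistent; merging gives n ≡ 66599 (mod 93275), where 93275 = lcm(2275, 205).
The solution is unique modulo lcm(35, 325, 205) = 93275.

66599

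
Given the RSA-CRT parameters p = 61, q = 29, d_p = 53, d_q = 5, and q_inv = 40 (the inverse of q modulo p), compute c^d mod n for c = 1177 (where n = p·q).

945

m₁ = c^(d_p) mod p: c ≡ 18 (mod 61), and 18^53 mod 61 = 30.
m₂ = c^(d_q) mod q: c ≡ 17 (mod 29), and 17^5 mod 29 = 17.
h = q_inv·(m₁ − m₂) mod p = 40·(30 − 17) mod 61 = 32.
m = m₂ + h·q = 17 + 32·29 = 945.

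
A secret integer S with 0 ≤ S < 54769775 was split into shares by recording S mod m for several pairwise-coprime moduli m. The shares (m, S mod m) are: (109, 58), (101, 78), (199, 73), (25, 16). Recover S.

42214341

Combine the congruences pairwise.
From S ≡ 58 (mod 109) write S = 58 + 109t. Substituting into S ≡ 78 (mod 101) gives 109t ≡ 20 (mod 101), and since 8⁻¹ ≡ 38 (mod 101), t ≡ 53. Hence S ≡ 58 + 109·53 = 5835 (mod 11009).
From S ≡ 5835 (mod 11009) write S = 5835 + 11009t. Substituting into S ≡ 73 (mod 199) gives 11009t ≡ 9 (mod 199), and since 64⁻¹ ≡ 28 (mod 199), t ≡ 53. Hence S ≡ 5835 + 11009·53 = 589312 (mod 2190791).
From S ≡ 589312 (mod 2190791) write S = 589312 + 2190791t. Substituting into S ≡ 16 (mod 25) gives 2190791t ≡ 4 (mod 25), and since 16⁻¹ ≡ 11 (mod 25), t ≡ 19. Hence S ≡ 589312 + 2190791·19 = 42214341 (mod 54769775).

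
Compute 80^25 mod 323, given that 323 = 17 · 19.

Mod 17: 80 ≡ 12; by Fermat, exponent reduces to 25 mod 16 = 9; 12^9 ≡ 5 (mod 17).
Mod 19: 80 ≡ 4; by Fermat, exponent reduces to 25 mod 18 = 7; 4^7 ≡ 6 (mod 19).
Combine by CRT: x ≡ 5 (mod 17), x ≡ 6 (mod 19) ⇒ x ≡ 158 (mod 323).

158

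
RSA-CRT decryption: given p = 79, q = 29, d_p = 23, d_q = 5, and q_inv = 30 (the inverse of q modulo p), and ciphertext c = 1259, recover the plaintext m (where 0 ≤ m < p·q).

186

m₁ = c^(d_p) mod p: c ≡ 74 (mod 79), and 74^23 mod 79 = 28.
m₂ = c^(d_q) mod q: c ≡ 12 (mod 29), and 12^5 mod 29 = 12.
h = q_inv·(m₁ − m₂) mod p = 30·(28 − 12) mod 79 = 6.
m = m₂ + h·q = 12 + 6·29 = 186.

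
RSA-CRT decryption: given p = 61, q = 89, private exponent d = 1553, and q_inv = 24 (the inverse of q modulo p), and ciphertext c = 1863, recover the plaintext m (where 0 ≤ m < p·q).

d_p = d mod (p−1) = 1553 mod 60 = 53; d_q = d mod (q−1) = 57.
m₁ = c^(d_p) mod p: c ≡ 33 (mod 61), and 33^53 mod 61 = 53.
m₂ = c^(d_q) mod q: c ≡ 83 (mod 89), and 83^57 mod 89 = 86.
h = q_inv·(m₁ − m₂) mod p = 24·(53 − 86) mod 61 = 1.
m = m₂ + h·q = 86 + 1·89 = 175.

175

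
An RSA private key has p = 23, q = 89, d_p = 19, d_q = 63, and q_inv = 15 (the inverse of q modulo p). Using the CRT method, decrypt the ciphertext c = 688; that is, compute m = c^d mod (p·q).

572

m₁ = c^(d_p) mod p: c ≡ 21 (mod 23), and 21^19 mod 23 = 20.
m₂ = c^(d_q) mod q: c ≡ 65 (mod 89), and 65^63 mod 89 = 38.
h = q_inv·(m₁ − m₂) mod p = 15·(20 − 38) mod 23 = 6.
m = m₂ + h·q = 38 + 6·89 = 572.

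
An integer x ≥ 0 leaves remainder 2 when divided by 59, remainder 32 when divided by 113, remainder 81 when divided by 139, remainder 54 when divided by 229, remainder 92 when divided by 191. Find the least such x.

22656933500

The moduli are pairwise coprime; N = 59·113·139·229·191 = 40533499907.
N/59 = 687008473; 687008473 ≡ 24 (mod 59); 24·32 ≡ 1, so inverse 32.
N/113 = 358703539; 358703539 ≡ 68 (mod 113); 68·5 ≡ 1, so inverse 5.
N/139 = 291607913; 291607913 ≡ 91 (mod 139); 91·55 ≡ 1, so inverse 55.
N/229 = 177002183; 177002183 ≡ 68 (mod 229); 68·64 ≡ 1, so inverse 64.
N/191 = 212217277; 212217277 ≡ 42 (mod 191); 42·141 ≡ 1, so inverse 141.
x ≡ 2·687008473·32 + 32·358703539·5 + 81·291607913·55 + 54·177002183·64 + 92·212217277·141 = 4765076422619.
4765076422619 mod 40533499907 = 22656933500.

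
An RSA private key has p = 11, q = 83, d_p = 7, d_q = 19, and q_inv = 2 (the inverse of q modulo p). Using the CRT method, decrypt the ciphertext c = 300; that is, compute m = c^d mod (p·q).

108

m₁ = c^(d_p) mod p: c ≡ 3 (mod 11), and 3^7 mod 11 = 9.
m₂ = c^(d_q) mod q: c ≡ 51 (mod 83), and 51^19 mod 83 = 25.
h = q_inv·(m₁ − m₂) mod p = 2·(9 − 25) mod 11 = 1.
m = m₂ + h·q = 25 + 1·83 = 108.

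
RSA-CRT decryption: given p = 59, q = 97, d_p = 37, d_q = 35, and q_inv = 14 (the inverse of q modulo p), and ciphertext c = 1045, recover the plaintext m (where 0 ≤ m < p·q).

1477

m₁ = c^(d_p) mod p: c ≡ 42 (mod 59), and 42^37 mod 59 = 2.
m₂ = c^(d_q) mod q: c ≡ 75 (mod 97), and 75^35 mod 97 = 22.
h = q_inv·(m₁ − m₂) mod p = 14·(2 − 22) mod 59 = 15.
m = m₂ + h·q = 22 + 15·97 = 1477.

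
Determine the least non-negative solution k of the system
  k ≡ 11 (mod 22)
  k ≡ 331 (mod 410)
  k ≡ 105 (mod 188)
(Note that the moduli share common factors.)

gcd(22, 410) = 2 and 2 | (331 − 11), so the pair is consistent; merging gives k ≡ 3201 (mod 4510), where 4510 = lcm(22, 410).
gcd(4510, 188) = 2 and 2 | (105 − 3201), so the pair is consistent; merging gives k ≡ 201641 (mod 423940), where 423940 = lcm(4510, 188).
The solution is unique modulo lcm(22, 410, 188) = 423940.

201641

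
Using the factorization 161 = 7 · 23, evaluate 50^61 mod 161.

Mod 7: 50 ≡ 1; by Fermat, exponent reduces to 61 mod 6 = 1; 1^1 ≡ 1 (mod 7).
Mod 23: 50 ≡ 4; by Fermat, exponent reduces to 61 mod 22 = 17; 4^17 ≡ 2 (mod 23).
Combine by CRT: x ≡ 1 (mod 7), x ≡ 2 (mod 23) ⇒ x ≡ 71 (mod 161).

71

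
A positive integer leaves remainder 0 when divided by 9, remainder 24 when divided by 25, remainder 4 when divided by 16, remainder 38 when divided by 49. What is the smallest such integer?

39924

From m ≡ 0 (mod 9) write m = 0 + 9t. Substituting into m ≡ 24 (mod 25) gives 9t ≡ 24 (mod 25), and since 9⁻¹ ≡ 14 (mod 25), t ≡ 11. Hence m ≡ 0 + 9·11 = 99 (mod 225).
From m ≡ 99 (mod 225) write m = 99 + 225t. Substituting into m ≡ 4 (mod 16) gives 225t ≡ 1 (mod 16), and since 1⁻¹ ≡ 1 (mod 16), t ≡ 1. Hence m ≡ 99 + 225·1 = 324 (mod 3600).
From m ≡ 324 (mod 3600) write m = 324 + 3600t. Substituting into m ≡ 38 (mod 49) gives 3600t ≡ 8 (mod 49), and since 23⁻¹ ≡ 32 (mod 49), t ≡ 11. Hence m ≡ 324 + 3600·11 = 39924 (mod 176400).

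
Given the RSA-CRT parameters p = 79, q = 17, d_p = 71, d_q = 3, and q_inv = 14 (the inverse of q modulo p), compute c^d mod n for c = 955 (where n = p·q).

1064

m₁ = c^(d_p) mod p: c ≡ 7 (mod 79), and 7^71 mod 79 = 37.
m₂ = c^(d_q) mod q: c ≡ 3 (mod 17), and 3^3 mod 17 = 10.
h = q_inv·(m₁ − m₂) mod p = 14·(37 − 10) mod 79 = 62.
m = m₂ + h·q = 10 + 62·17 = 1064.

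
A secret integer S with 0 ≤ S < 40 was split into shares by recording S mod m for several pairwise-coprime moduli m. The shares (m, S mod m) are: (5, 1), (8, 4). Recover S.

Combine the congruences pairwise.
From S ≡ 1 (mod 5) write S = 1 + 5t. Substituting into S ≡ 4 (mod 8) gives 5t ≡ 3 (mod 8), and since 5⁻¹ ≡ 5 (mod 8), t ≡ 7. Hence S ≡ 1 + 5·7 = 36 (mod 40).

36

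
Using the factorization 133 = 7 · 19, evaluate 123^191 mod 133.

Mod 7: 123 ≡ 4; by Fermat, exponent reduces to 191 mod 6 = 5; 4^5 ≡ 2 (mod 7).
Mod 19: 123 ≡ 9; by Fermat, exponent reduces to 191 mod 18 = 11; 9^11 ≡ 5 (mod 19).
Combine by CRT: x ≡ 2 (mod 7), x ≡ 5 (mod 19) ⇒ x ≡ 100 (mod 133).

100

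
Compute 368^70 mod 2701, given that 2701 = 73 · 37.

Mod 73: 368 ≡ 3; 3^70 ≡ 65 (mod 73).
Mod 37: 368 ≡ 35; by Fermat, exponent reduces to 70 mod 36 = 34; 35^34 ≡ 28 (mod 37).
Combine by CRT: x ≡ 65 (mod 73), x ≡ 28 (mod 37) ⇒ x ≡ 65 (mod 2701).

65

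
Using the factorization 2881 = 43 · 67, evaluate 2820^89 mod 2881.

Mod 43: 2820 ≡ 25; by Fermat, exponent reduces to 89 mod 42 = 5; 25^5 ≡ 24 (mod 43).
Mod 67: 2820 ≡ 6; by Fermat, exponent reduces to 89 mod 66 = 23; 6^23 ≡ 21 (mod 67).
Combine by CRT: x ≡ 24 (mod 43), x ≡ 21 (mod 67) ⇒ x ≡ 1830 (mod 2881).

1830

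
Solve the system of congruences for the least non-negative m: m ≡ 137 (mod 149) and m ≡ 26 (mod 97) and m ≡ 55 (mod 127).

From m ≡ 137 (mod 149) write m = 137 + 149t. Substituting into m ≡ 26 (mod 97) gives 149t ≡ 83 (mod 97), and since 52⁻¹ ≡ 28 (mod 97), t ≡ 93. Hence m ≡ 137 + 149·93 = 13994 (mod 14453).
From m ≡ 13994 (mod 14453) write m = 13994 + 14453t. Substituting into m ≡ 55 (mod 127) gives 14453t ≡ 31 (mod 127), and since 102⁻¹ ≡ 66 (mod 127), t ≡ 14. Hence m ≡ 13994 + 14453·14 = 216336 (mod 1835531).

216336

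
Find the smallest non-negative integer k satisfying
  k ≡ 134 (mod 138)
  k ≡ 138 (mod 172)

gcd(138, 172) = 2 and 2 | (138 − 134), so the pair is consistent; merging gives k ≡ 1514 (mod 11868), where 11868 = lcm(138, 172).
The solution is unique modulo lcm(138, 172) = 11868.

1514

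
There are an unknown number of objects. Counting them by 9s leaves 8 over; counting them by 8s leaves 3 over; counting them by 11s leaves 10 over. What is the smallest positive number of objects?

From N ≡ 8 (mod 9) write N = 8 + 9t. Substituting into N ≡ 3 (mod 8) gives 9t ≡ 3 (mod 8), and since 1⁻¹ ≡ 1 (mod 8), t ≡ 3. Hence N ≡ 8 + 9·3 = 35 (mod 72).
From N ≡ 35 (mod 72) write N = 35 + 72t. Substituting into N ≡ 10 (mod 11) gives 72t ≡ 8 (mod 11), and since 6⁻¹ ≡ 2 (mod 11), t ≡ 5. Hence N ≡ 35 + 72·5 = 395 (mod 792).

395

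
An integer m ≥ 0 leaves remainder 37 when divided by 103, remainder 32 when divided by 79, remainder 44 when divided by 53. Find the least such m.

The moduli are pairwise coprime; N = 103·79·53 = 431261.
N/103 = 4187; 4187 ≡ 67 (mod 103); 67·20 ≡ 1, so inverse 20.
N/79 = 5459; 5459 ≡ 8 (mod 79); 8·10 ≡ 1, so inverse 10.
N/53 = 8137; 8137 ≡ 28 (mod 53); 28·36 ≡ 1, so inverse 36.
m ≡ 37·4187·20 + 32·5459·10 + 44·8137·36 = 17734268.
17734268 mod 431261 = 52567.

52567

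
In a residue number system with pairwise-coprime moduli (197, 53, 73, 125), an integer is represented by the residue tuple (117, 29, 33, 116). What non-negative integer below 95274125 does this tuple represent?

The moduli are pairwise coprime; N = 197·53·73·125 = 95274125.
N/197 = 483625; 483625 ≡ 187 (mod 197); 187·59 ≡ 1, so inverse 59.
N/53 = 1797625; 1797625 ≡ 24 (mod 53); 24·42 ≡ 1, so inverse 42.
N/73 = 1305125; 1305125 ≡ 31 (mod 73); 31·33 ≡ 1, so inverse 33.
N/125 = 762193; 762193 ≡ 68 (mod 125); 68·57 ≡ 1, so inverse 57.
x ≡ 117·483625·59 + 29·1797625·42 + 33·1305125·33 + 116·762193·57 = 11988871866.
11988871866 mod 95274125 = 79606241.

79606241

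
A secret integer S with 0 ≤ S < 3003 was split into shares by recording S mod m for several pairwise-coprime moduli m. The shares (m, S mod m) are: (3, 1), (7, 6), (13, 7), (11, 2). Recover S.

475

The moduli are pairwise coprime; N = 3·7·13·11 = 3003.
N/3 = 1001; 1001 ≡ 2 (mod 3); 2·2 ≡ 1, so inverse 2.
N/7 = 429; 429 ≡ 2 (mod 7); 2·4 ≡ 1, so inverse 4.
N/13 = 231; 231 ≡ 10 (mod 13); 10·4 ≡ 1, so inverse 4.
N/11 = 273; 273 ≡ 9 (mod 11); 9·5 ≡ 1, so inverse 5.
S ≡ 1·1001·2 + 6·429·4 + 7·231·4 + 2·273·5 = 21496.
21496 mod 3003 = 475.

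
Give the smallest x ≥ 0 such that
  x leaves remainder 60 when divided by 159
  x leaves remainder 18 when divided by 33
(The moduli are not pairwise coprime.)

1173

Combine the congruences pairwise.
gcd(159, 33) = 3 and 3 | (18 − 60), so the pair is consistent; merging gives x ≡ 1173 (mod 1749), where 1749 = lcm(159, 33).
The solution is unique modulo lcm(159, 33) = 1749.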